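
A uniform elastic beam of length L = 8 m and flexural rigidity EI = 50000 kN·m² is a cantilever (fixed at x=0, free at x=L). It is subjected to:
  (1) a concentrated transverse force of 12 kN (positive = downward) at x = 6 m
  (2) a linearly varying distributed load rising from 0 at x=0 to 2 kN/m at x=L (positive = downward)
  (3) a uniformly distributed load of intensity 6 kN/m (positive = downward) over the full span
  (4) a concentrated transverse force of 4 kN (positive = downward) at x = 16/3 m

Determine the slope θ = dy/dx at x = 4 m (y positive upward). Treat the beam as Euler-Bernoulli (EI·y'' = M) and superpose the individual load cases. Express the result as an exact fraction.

θ(4) = -301/18750 rad

Load 1 — point force P=12 kN at a=6 m (b=L-a=2):
  θ_1 = -Px(2a-x)/(2EI)  [x≤a] = -12·4·(2·6-4)/(2·50000) = -12/3125 rad
Load 2 — triangular load w₀=2 kN/m (0→w₀ over full span):
  θ_2 = (w₀Lx²/4-w₀L²x/3-w₀x⁴/(24L))/EI = (2·8·4²/4-2·8²·4/3-2·4⁴/(24·8))/50000 = -41/18750 rad
Load 3 — uniform load w=6 kN/m over full span:
  θ_3 = -wx(x²-3Lx+3L²)/(6EI) = -6·4·(4²-3·8·4+3·8²)/(6·50000) = -28/3125 rad
Load 4 — point force P=4 kN at a=16/3 m (b=L-a=8/3):
  θ_4 = -Px(2a-x)/(2EI)  [x≤a] = -4·4·(2·(16/3)-4)/(2·50000) = -2/1875 rad
Superposition: θ = Σ θ_i = -301/18750 rad ≈ -0.016053 rad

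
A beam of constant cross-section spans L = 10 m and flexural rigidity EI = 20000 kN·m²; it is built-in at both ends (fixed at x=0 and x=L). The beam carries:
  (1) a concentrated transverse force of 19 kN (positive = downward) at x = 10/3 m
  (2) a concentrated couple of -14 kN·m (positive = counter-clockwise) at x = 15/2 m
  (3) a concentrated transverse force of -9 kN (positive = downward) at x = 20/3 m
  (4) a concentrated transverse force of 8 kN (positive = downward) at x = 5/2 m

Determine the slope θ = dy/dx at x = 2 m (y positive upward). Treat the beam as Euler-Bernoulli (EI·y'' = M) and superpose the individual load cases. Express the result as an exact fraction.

Load 1 — point force P=19 kN at a=10/3 m (b=L-a=20/3):
  θ_1 = -Pb²x(2aL-(3a+b)x)/(2L³EI)  [x≤a] = -19·(20/3)²·2·(2·(10/3)·10-(3·(10/3)+(20/3))·2)/(2·10³·20000) = -19/13500 rad
Load 2 — applied couple M₀=-14 kN·m at a=15/2 m (b=L-a=5/2):
  θ_2 = (R_Ax²/2 - M_Ax)/EI  [x≤a] with R_A=-63/40, M_A=-35/8 = ((-63/40)·2²/2 - (-35/8)·2)/20000 = 7/25000 rad
Load 3 — point force P=-9 kN at a=20/3 m (b=L-a=10/3):
  θ_3 = -Pb²x(2aL-(3a+b)x)/(2L³EI)  [x≤a] = -(-9)·(10/3)²·2·(2·(20/3)·10-(3·(20/3)+(10/3))·2)/(2·10³·20000) = 13/30000 rad
Load 4 — point force P=8 kN at a=5/2 m (b=L-a=15/2):
  θ_4 = -Pb²x(2aL-(3a+b)x)/(2L³EI)  [x≤a] = -8·(15/2)²·2·(2·(5/2)·10-(3·(5/2)+(15/2))·2)/(2·10³·20000) = -9/20000 rad
Superposition: θ = Σ θ_i = -3089/2700000 rad ≈ -0.001144 rad

θ(2) = -3089/2700000 rad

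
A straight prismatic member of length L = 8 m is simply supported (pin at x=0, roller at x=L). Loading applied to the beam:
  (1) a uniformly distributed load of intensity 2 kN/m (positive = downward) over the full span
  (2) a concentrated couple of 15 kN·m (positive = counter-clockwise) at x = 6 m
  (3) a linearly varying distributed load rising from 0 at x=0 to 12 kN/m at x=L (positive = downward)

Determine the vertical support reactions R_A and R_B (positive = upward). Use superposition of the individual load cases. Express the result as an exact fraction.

Load 1 — uniform load w=2 kN/m over full span:
  R_A = wL/2 = 2·8/2 = 8 kN
  R_B = wL/2 = 2·8/2 = 8 kN
Load 2 — applied couple M₀=15 kN·m at a=6 m (b=L-a=2):
  R_A = M₀/L = 15/8 kN
  R_B = -M₀/L = -15/8 kN
Load 3 — triangular load w₀=12 kN/m (0→w₀ over full span):
  R_A = w₀L/6 = 12·8/6 = 16 kN
  R_B = w₀L/3 = 12·8/3 = 32 kN
Superposition: R_A = 207/8 kN, R_B = 305/8 kN

R_A = 207/8 kN, R_B = 305/8 kN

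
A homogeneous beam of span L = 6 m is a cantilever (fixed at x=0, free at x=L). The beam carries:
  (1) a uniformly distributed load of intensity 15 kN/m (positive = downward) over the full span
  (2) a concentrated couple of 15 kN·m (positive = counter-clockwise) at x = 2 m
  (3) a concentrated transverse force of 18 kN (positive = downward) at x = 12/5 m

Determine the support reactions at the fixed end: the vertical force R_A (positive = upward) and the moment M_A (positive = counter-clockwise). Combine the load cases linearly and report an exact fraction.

R_A = 108 kN, M_A = 1491/5 kN·m

Load 1 — uniform load w=15 kN/m over full span:
  R_A = wL = 15·6 = 90 kN
  M_A = wL²/2 = 15·6²/2 = 270 kN·m
Load 2 — applied couple M₀=15 kN·m at a=2 m (b=L-a=4):
  R_A = 0 kN
  M_A = -M₀ = -15 kN·m
Load 3 — point force P=18 kN at a=12/5 m (b=L-a=18/5):
  R_A = P = 18 kN
  M_A = Pa = 18·(12/5) = 216/5 kN·m
Superposition: R_A = 108 kN, M_A = 1491/5 kN·m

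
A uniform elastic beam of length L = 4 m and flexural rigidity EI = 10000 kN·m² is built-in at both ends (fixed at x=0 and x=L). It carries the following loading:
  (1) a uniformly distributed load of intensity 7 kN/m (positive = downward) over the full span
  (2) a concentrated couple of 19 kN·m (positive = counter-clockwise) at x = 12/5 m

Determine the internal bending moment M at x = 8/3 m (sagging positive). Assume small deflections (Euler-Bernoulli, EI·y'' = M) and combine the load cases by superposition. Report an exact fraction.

M(8/3) = -839/225 kN·m

Load 1 — uniform load w=7 kN/m over full span:
  M_1 = wLx/2 - wL²/12 - wx²/2 = 7·4·(8/3)/2 - 7·4²/12 - 7·(8/3)²/2 = 28/9 kN·m
Load 2 — applied couple M₀=19 kN·m at a=12/5 m (b=L-a=8/5):
  M_2 = R_Ax - M_A - M₀  [x>a] with R_A=171/25, M_A=152/25 = (171/25)·(8/3) - (152/25) - 19 = -171/25 kN·m
Superposition: M = Σ M_i = -839/225 kN·m ≈ -3.728889 kN·m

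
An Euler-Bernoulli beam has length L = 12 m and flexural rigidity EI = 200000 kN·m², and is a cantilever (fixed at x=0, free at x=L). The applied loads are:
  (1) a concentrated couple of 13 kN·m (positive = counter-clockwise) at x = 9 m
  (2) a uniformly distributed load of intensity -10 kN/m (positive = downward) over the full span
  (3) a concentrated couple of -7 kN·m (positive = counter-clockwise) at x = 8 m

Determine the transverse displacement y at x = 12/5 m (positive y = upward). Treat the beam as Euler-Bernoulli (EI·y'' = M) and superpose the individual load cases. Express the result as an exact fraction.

y(12/5) = 14283/1562500 m

Load 1 — applied couple M₀=13 kN·m at a=9 m (b=L-a=3):
  y_1 = M₀x²/(2EI)  [x≤a] = 13·(12/5)²/(2·200000) = 117/625000 m
Load 2 — uniform load w=-10 kN/m over full span:
  y_2 = -wx²(x²-4Lx+6L²)/(24EI) = -(-10)·(12/5)²·((12/5)²-4·12·(12/5)+6·12²)/(24·200000) = 3537/390625 m
Load 3 — applied couple M₀=-7 kN·m at a=8 m (b=L-a=4):
  y_3 = M₀x²/(2EI)  [x≤a] = (-7)·(12/5)²/(2·200000) = -63/625000 m
Superposition: y = Σ y_i = 14283/1562500 m ≈ 0.009141 m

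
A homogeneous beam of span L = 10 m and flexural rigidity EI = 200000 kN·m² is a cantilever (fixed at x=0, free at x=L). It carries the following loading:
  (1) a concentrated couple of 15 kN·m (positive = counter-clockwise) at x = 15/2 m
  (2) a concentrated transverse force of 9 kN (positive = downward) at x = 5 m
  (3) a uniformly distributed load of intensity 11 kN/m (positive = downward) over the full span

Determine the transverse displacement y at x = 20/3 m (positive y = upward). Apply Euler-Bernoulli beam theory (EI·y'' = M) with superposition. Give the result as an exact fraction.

y(20/3) = -30811/777600 m

Load 1 — applied couple M₀=15 kN·m at a=15/2 m (b=L-a=5/2):
  y_1 = M₀x²/(2EI)  [x≤a] = 15·(20/3)²/(2·200000) = 1/600 m
Load 2 — point force P=9 kN at a=5 m (b=L-a=5):
  y_2 = -Pa²(3x-a)/(6EI)  [x>a] = -9·5²·(3·(20/3)-5)/(6·200000) = -9/3200 m
Load 3 — uniform load w=11 kN/m over full span:
  y_3 = -wx²(x²-4Lx+6L²)/(24EI) = -11·(20/3)²·((20/3)²-4·10·(20/3)+6·10²)/(24·200000) = -187/4860 m
Superposition: y = Σ y_i = -30811/777600 m ≈ -0.039623 m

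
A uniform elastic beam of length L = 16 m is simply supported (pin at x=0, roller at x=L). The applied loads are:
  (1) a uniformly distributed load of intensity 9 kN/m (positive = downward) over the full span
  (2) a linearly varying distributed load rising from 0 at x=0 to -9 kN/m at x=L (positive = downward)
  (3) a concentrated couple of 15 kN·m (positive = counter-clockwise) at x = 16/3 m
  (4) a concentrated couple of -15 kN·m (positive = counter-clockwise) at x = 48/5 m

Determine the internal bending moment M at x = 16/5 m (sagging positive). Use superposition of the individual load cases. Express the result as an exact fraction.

Load 1 — uniform load w=9 kN/m over full span:
  M_1 = wx(L-x)/2 = 9·(16/5)·(16-(16/5))/2 = 4608/25 kN·m
Load 2 — triangular load w₀=-9 kN/m (0→w₀ over full span):
  M_2 = w₀Lx/6 - w₀x³/(6L) = (-9)·16·(16/5)/6 - (-9)·(16/5)³/(6·16) = -9216/125 kN·m
Load 3 — applied couple M₀=15 kN·m at a=16/3 m (b=L-a=32/3):
  M_3 = M₀x/L  [x≤a] = 15·(16/5)/16 = 3 kN·m
Load 4 — applied couple M₀=-15 kN·m at a=48/5 m (b=L-a=32/5):
  M_4 = M₀x/L  [x≤a] = (-15)·(16/5)/16 = -3 kN·m
Superposition: M = Σ M_i = 13824/125 kN·m ≈ 110.592000 kN·m

M(16/5) = 13824/125 kN·m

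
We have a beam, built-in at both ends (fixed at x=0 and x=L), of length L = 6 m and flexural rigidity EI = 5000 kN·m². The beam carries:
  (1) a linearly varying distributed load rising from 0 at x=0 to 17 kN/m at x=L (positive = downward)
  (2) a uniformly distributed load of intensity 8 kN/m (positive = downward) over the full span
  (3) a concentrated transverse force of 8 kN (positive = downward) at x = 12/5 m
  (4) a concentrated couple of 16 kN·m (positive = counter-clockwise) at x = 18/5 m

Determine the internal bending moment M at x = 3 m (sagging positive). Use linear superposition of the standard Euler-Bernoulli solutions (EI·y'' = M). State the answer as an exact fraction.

M(3) = 3499/100 kN·m

Load 1 — triangular load w₀=17 kN/m (0→w₀ over full span):
  M_1 = 3w₀Lx/20 - w₀L²/30 - w₀x³/(6L) = 3·17·6·3/20 - 17·6²/30 - 17·3³/(6·6) = 51/4 kN·m
Load 2 — uniform load w=8 kN/m over full span:
  M_2 = wLx/2 - wL²/12 - wx²/2 = 8·6·3/2 - 8·6²/12 - 8·3²/2 = 12 kN·m
Load 3 — point force P=8 kN at a=12/5 m (b=L-a=18/5):
  M_3 = Pa²(a+3b)(L-x)/L³ - Pa²b/L²  [x>a] = 8·(12/5)²·((12/5)+3·(18/5))·(6-3)/6³ - 8·(12/5)²·(18/5)/6² = 96/25 kN·m
Load 4 — applied couple M₀=16 kN·m at a=18/5 m (b=L-a=12/5):
  M_4 = R_Ax - M_A  [x≤a] with R_A=96/25, M_A=128/25 = (96/25)·3 - (128/25) = 32/5 kN·m
Superposition: M = Σ M_i = 3499/100 kN·m ≈ 34.990000 kN·m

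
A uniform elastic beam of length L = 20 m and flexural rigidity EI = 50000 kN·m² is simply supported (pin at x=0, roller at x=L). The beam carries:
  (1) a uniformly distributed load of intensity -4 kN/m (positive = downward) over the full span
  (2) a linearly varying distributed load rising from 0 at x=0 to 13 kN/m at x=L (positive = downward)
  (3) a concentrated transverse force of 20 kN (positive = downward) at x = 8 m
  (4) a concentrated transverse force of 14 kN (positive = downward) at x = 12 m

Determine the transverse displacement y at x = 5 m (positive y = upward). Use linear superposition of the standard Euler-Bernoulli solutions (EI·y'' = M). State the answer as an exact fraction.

Load 1 — uniform load w=-4 kN/m over full span:
  y_1 = -wx(L³-2Lx²+x³)/(24EI) = -(-4)·5·(20³-2·20·5²+5³)/(24·50000) = 19/160 m
Load 2 — triangular load w₀=13 kN/m (0→w₀ over full span):
  y_2 = -w₀x(7L⁴-10L²x²+3x⁴)/(360LEI) = -13·5·(7·20⁴-10·20²·5²+3·5⁴)/(360·20·50000) = -1417/7680 m
Load 3 — point force P=20 kN at a=8 m (b=L-a=12):
  y_3 = -Pbx(L²-b²-x²)/(6LEI)  [x≤a] = -20·12·5·(20²-12²-5²)/(6·20·50000) = -231/5000 m
Load 4 — point force P=14 kN at a=12 m (b=L-a=8):
  y_4 = -Pbx(L²-b²-x²)/(6LEI)  [x≤a] = -14·8·5·(20²-8²-5²)/(6·20·50000) = -2177/75000 m
Superposition: y = Σ y_i = -225571/1600000 m ≈ -0.140982 m

y(5) = -225571/1600000 m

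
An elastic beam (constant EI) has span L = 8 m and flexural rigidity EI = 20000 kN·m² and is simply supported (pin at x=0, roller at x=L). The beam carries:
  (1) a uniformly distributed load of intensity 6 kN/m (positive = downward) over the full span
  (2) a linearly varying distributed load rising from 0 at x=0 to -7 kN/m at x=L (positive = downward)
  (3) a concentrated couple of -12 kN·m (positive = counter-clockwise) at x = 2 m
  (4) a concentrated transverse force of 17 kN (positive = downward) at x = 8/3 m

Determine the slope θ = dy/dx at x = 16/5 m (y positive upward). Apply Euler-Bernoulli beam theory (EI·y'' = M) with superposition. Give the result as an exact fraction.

Load 1 — uniform load w=6 kN/m over full span:
  θ_1 = -w(L³-6Lx²+4x³)/(24EI) = -6·(8³-6·8·(16/5)²+4·(16/5)³)/(24·20000) = -148/78125 rad
Load 2 — triangular load w₀=-7 kN/m (0→w₀ over full span):
  θ_2 = -w₀(7L⁴-30L²x²+15x⁴)/(360LEI) = -(-7)·(7·8⁴-30·8²·(16/5)²+15·(16/5)⁴)/(360·8·20000) = 4522/3515625 rad
Load 3 — applied couple M₀=-12 kN·m at a=2 m (b=L-a=6):
  θ_3 = (M₀x²/(2L)-M₀(x-a)+C₁)/EI  [x>a] with C₁=M₀(3b²-L²)/(6L)=-11 = ((-12)·(16/5)²/(2·8)-(-12)·((16/5)-2)+(-11))/20000 = -107/500000 rad
Load 4 — point force P=17 kN at a=8/3 m (b=L-a=16/3):
  θ_4 = -Pa(2L²-6Lx+3x²+a²)/(6LEI)  [x>a] = -17·(8/3)·(2·8²-6·8·(16/5)+3·(16/5)²+(8/3)²)/(6·8·20000) = -731/1265625 rad
Superposition: θ = Σ θ_i = -1417219/1012500000 rad ≈ -0.001400 rad

θ(16/5) = -1417219/1012500000 rad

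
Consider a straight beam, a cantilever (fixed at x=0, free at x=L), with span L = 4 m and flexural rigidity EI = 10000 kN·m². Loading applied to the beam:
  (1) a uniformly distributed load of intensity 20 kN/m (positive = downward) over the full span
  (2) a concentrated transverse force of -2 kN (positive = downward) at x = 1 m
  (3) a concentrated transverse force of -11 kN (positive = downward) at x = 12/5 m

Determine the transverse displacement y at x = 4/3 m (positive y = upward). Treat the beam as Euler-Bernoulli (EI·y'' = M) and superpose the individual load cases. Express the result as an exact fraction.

Load 1 — uniform load w=20 kN/m over full span:
  y_1 = -wx²(x²-4Lx+6L²)/(24EI) = -20·(4/3)²·((4/3)²-4·4·(4/3)+6·4²)/(24·10000) = -344/30375 m
Load 2 — point force P=-2 kN at a=1 m (b=L-a=3):
  y_2 = -Pa²(3x-a)/(6EI)  [x>a] = -(-2)·1²·(3·(4/3)-1)/(6·10000) = 1/10000 m
Load 3 — point force P=-11 kN at a=12/5 m (b=L-a=8/5):
  y_3 = -Px²(3a-x)/(6EI)  [x≤a] = -(-11)·(4/3)²·(3·(12/5)-(4/3))/(6·10000) = 484/253125 m
Superposition: y = Σ y_i = -113153/12150000 m ≈ -0.009313 m

y(4/3) = -113153/12150000 m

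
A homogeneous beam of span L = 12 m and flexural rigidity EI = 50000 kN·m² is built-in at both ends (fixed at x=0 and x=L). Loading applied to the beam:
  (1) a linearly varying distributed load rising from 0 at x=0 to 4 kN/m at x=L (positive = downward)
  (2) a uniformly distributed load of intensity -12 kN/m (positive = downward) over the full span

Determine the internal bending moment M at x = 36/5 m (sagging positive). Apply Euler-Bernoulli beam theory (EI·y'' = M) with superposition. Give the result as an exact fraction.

Load 1 — triangular load w₀=4 kN/m (0→w₀ over full span):
  M_1 = 3w₀Lx/20 - w₀L²/30 - w₀x³/(6L) = 3·4·12·(36/5)/20 - 4·12²/30 - 4·(36/5)³/(6·12) = 1488/125 kN·m
Load 2 — uniform load w=-12 kN/m over full span:
  M_2 = wLx/2 - wL²/12 - wx²/2 = (-12)·12·(36/5)/2 - (-12)·12²/12 - (-12)·(36/5)²/2 = -1584/25 kN·m
Superposition: M = Σ M_i = -6432/125 kN·m ≈ -51.456000 kN·m

M(36/5) = -6432/125 kN·m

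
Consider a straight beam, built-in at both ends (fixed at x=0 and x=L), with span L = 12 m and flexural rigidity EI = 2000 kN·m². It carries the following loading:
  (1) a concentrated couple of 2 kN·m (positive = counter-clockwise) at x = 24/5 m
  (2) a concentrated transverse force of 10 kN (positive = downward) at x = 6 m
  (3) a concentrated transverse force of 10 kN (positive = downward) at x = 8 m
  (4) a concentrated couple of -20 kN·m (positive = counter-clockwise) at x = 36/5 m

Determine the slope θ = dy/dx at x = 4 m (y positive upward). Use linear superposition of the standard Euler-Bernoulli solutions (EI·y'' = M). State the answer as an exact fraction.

θ(4) = -4633/337500 rad

Load 1 — applied couple M₀=2 kN·m at a=24/5 m (b=L-a=36/5):
  θ_1 = (R_Ax²/2 - M_Ax)/EI  [x≤a] with R_A=6/25, M_A=6/25 = ((6/25)·4²/2 - (6/25)·4)/2000 = 3/6250 rad
Load 2 — point force P=10 kN at a=6 m (b=L-a=6):
  θ_2 = -Pb²x(2aL-(3a+b)x)/(2L³EI)  [x≤a] = -10·6²·4·(2·6·12-(3·6+6)·4)/(2·12³·2000) = -1/100 rad
Load 3 — point force P=10 kN at a=8 m (b=L-a=4):
  θ_3 = -Pb²x(2aL-(3a+b)x)/(2L³EI)  [x≤a] = -10·4²·4·(2·8·12-(3·8+4)·4)/(2·12³·2000) = -1/135 rad
Load 4 — applied couple M₀=-20 kN·m at a=36/5 m (b=L-a=24/5):
  θ_4 = (R_Ax²/2 - M_Ax)/EI  [x≤a] with R_A=-12/5, M_A=-32/5 = ((-12/5)·4²/2 - (-32/5)·4)/2000 = 2/625 rad
Superposition: θ = Σ θ_i = -4633/337500 rad ≈ -0.013727 rad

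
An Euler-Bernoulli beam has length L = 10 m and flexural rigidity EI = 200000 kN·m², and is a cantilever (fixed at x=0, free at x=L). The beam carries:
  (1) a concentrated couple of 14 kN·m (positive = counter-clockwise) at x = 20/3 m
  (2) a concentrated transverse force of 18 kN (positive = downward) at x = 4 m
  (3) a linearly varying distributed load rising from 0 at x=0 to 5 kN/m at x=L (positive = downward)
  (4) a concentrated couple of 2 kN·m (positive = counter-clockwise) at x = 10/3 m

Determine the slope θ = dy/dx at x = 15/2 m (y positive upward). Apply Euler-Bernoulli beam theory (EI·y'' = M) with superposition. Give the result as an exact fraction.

θ(15/2) = -168139/51200000 rad

Load 1 — applied couple M₀=14 kN·m at a=20/3 m (b=L-a=10/3):
  θ_1 = M₀a/EI  [x>a] = 14·(20/3)/200000 = 7/15000 rad
Load 2 — point force P=18 kN at a=4 m (b=L-a=6):
  θ_2 = -Pa²/(2EI)  [x>a] = -18·4²/(2·200000) = -9/12500 rad
Load 3 — triangular load w₀=5 kN/m (0→w₀ over full span):
  θ_3 = (w₀Lx²/4-w₀L²x/3-w₀x⁴/(24L))/EI = (5·10·(15/2)²/4-5·10²·(15/2)/3-5·(15/2)⁴/(24·10))/200000 = -251/81920 rad
Load 4 — applied couple M₀=2 kN·m at a=10/3 m (b=L-a=20/3):
  θ_4 = M₀a/EI  [x>a] = 2·(10/3)/200000 = 1/30000 rad
Superposition: θ = Σ θ_i = -168139/51200000 rad ≈ -0.003284 rad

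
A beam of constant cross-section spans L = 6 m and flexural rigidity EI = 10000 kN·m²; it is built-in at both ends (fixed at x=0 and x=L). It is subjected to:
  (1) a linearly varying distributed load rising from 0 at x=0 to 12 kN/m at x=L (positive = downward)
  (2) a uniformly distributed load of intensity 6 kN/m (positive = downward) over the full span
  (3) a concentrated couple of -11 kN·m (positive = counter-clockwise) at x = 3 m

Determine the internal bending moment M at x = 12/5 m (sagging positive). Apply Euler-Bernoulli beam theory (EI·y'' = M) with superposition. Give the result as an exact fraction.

M(12/5) = 5491/500 kN·m

Load 1 — triangular load w₀=12 kN/m (0→w₀ over full span):
  M_1 = 3w₀Lx/20 - w₀L²/30 - w₀x³/(6L) = 3·12·6·(12/5)/20 - 12·6²/30 - 12·(12/5)³/(6·6) = 864/125 kN·m
Load 2 — uniform load w=6 kN/m over full span:
  M_2 = wLx/2 - wL²/12 - wx²/2 = 6·6·(12/5)/2 - 6·6²/12 - 6·(12/5)²/2 = 198/25 kN·m
Load 3 — applied couple M₀=-11 kN·m at a=3 m (b=L-a=3):
  M_3 = R_Ax - M_A  [x≤a] with R_A=-11/4, M_A=-11/4 = (-11/4)·(12/5) - (-11/4) = -77/20 kN·m
Superposition: M = Σ M_i = 5491/500 kN·m ≈ 10.982000 kN·m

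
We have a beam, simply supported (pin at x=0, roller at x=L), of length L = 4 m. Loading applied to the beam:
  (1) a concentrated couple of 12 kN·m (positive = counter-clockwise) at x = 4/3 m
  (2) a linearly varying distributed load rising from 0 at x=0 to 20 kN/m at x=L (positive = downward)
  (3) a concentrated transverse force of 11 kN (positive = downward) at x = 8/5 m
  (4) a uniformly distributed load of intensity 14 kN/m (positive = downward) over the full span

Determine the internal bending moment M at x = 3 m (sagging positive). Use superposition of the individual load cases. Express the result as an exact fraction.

Load 1 — applied couple M₀=12 kN·m at a=4/3 m (b=L-a=8/3):
  M_1 = M₀x/L - M₀  [x>a] = 12·3/4 - 12 = -3 kN·m
Load 2 — triangular load w₀=20 kN/m (0→w₀ over full span):
  M_2 = w₀Lx/6 - w₀x³/(6L) = 20·4·3/6 - 20·3³/(6·4) = 35/2 kN·m
Load 3 — point force P=11 kN at a=8/5 m (b=L-a=12/5):
  M_3 = Pa(L-x)/L  [x>a] = 11·(8/5)·(4-3)/4 = 22/5 kN·m
Load 4 — uniform load w=14 kN/m over full span:
  M_4 = wx(L-x)/2 = 14·3·(4-3)/2 = 21 kN·m
Superposition: M = Σ M_i = 399/10 kN·m ≈ 39.900000 kN·m

M(3) = 399/10 kN·m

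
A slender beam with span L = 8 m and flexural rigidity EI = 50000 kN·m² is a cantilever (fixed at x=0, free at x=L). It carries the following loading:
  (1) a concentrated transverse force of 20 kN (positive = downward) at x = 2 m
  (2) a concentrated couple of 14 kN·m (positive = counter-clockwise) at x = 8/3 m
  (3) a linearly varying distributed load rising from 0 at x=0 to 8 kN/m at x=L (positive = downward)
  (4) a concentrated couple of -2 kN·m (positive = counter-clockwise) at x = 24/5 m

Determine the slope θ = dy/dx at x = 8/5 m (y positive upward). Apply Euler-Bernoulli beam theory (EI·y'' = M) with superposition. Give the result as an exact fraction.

Load 1 — point force P=20 kN at a=2 m (b=L-a=6):
  θ_1 = -Px(2a-x)/(2EI)  [x≤a] = -20·(8/5)·(2·2-(8/5))/(2·50000) = -12/15625 rad
Load 2 — applied couple M₀=14 kN·m at a=8/3 m (b=L-a=16/3):
  θ_2 = M₀x/EI  [x≤a] = 14·(8/5)/50000 = 7/15625 rad
Load 3 — triangular load w₀=8 kN/m (0→w₀ over full span):
  θ_3 = (w₀Lx²/4-w₀L²x/3-w₀x⁴/(24L))/EI = (8·8·(8/5)²/4-8·8²·(8/5)/3-8·(8/5)⁴/(24·8))/50000 = -27232/5859375 rad
Load 4 — applied couple M₀=-2 kN·m at a=24/5 m (b=L-a=16/5):
  θ_4 = M₀x/EI  [x≤a] = (-2)·(8/5)/50000 = -1/15625 rad
Superposition: θ = Σ θ_i = -29482/5859375 rad ≈ -0.005032 rad

θ(8/5) = -29482/5859375 rad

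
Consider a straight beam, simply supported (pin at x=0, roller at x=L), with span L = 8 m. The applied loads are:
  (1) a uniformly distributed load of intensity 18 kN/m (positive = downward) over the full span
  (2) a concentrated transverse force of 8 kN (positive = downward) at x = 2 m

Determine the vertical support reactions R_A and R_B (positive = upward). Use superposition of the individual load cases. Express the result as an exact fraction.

Load 1 — uniform load w=18 kN/m over full span:
  R_A = wL/2 = 18·8/2 = 72 kN
  R_B = wL/2 = 18·8/2 = 72 kN
Load 2 — point force P=8 kN at a=2 m (b=L-a=6):
  R_A = Pb/L = 8·6/8 = 6 kN
  R_B = Pa/L = 8·2/8 = 2 kN
Superposition: R_A = 78 kN, R_B = 74 kN

R_A = 78 kN, R_B = 74 kN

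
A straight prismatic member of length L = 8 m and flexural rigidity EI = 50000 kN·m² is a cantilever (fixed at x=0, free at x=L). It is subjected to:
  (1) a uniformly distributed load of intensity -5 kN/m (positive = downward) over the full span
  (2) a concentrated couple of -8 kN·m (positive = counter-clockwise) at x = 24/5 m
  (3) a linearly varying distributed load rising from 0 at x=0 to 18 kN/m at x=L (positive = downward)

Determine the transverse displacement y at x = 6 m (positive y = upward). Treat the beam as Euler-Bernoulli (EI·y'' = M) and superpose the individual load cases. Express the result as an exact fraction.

y(6) = -72351/1250000 m

Load 1 — uniform load w=-5 kN/m over full span:
  y_1 = -wx²(x²-4Lx+6L²)/(24EI) = -(-5)·6²·(6²-4·8·6+6·8²)/(24·50000) = 171/5000 m
Load 2 — applied couple M₀=-8 kN·m at a=24/5 m (b=L-a=16/5):
  y_2 = M₀a(2x-a)/(2EI)  [x>a] = (-8)·(24/5)·(2·6-(24/5))/(2·50000) = -216/78125 m
Load 3 — triangular load w₀=18 kN/m (0→w₀ over full span):
  y_3 = (w₀Lx³/12-w₀L²x²/6-w₀x⁵/(120L))/EI = (18·8·6³/12-18·8²·6²/6-18·6⁵/(120·8))/50000 = -22329/250000 m
Superposition: y = Σ y_i = -72351/1250000 m ≈ -0.057881 m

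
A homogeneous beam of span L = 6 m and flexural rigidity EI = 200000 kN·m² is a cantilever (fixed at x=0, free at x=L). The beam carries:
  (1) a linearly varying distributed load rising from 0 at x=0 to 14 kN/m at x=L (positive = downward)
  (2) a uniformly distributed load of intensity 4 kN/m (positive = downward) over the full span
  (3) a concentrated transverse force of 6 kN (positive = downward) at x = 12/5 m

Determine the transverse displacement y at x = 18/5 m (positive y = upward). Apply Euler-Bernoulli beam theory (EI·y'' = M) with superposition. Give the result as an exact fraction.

y(18/5) = -4414527/781250000 m

Load 1 — triangular load w₀=14 kN/m (0→w₀ over full span):
  y_1 = (w₀Lx³/12-w₀L²x²/6-w₀x⁵/(120L))/EI = (14·6·(18/5)³/12-14·6²·(18/5)²/6-14·(18/5)⁵/(120·6))/200000 = -3022677/781250000 m
Load 2 — uniform load w=4 kN/m over full span:
  y_2 = -wx²(x²-4Lx+6L²)/(24EI) = -4·(18/5)²·((18/5)²-4·6·(18/5)+6·6²)/(24·200000) = -24057/15625000 m
Load 3 — point force P=6 kN at a=12/5 m (b=L-a=18/5):
  y_3 = -Pa²(3x-a)/(6EI)  [x>a] = -6·(12/5)²·(3·(18/5)-(12/5))/(6·200000) = -189/781250 m
Superposition: y = Σ y_i = -4414527/781250000 m ≈ -0.005651 m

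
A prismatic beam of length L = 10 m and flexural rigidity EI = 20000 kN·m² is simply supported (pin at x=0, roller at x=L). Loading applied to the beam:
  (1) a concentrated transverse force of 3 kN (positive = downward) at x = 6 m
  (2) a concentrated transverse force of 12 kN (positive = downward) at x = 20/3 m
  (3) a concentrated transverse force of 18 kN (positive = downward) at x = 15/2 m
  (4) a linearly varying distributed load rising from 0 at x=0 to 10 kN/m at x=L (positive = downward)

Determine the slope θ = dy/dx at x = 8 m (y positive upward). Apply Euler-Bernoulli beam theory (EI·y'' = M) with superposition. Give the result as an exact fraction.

θ(8) = 676801/43200000 rad

Load 1 — point force P=3 kN at a=6 m (b=L-a=4):
  θ_1 = -Pa(2L²-6Lx+3x²+a²)/(6LEI)  [x>a] = -3·6·(2·10²-6·10·8+3·8²+6²)/(6·10·20000) = 39/50000 rad
Load 2 — point force P=12 kN at a=20/3 m (b=L-a=10/3):
  θ_2 = -Pa(2L²-6Lx+3x²+a²)/(6LEI)  [x>a] = -12·(20/3)·(2·10²-6·10·8+3·8²+(20/3)²)/(6·10·20000) = 49/16875 rad
Load 3 — point force P=18 kN at a=15/2 m (b=L-a=5/2):
  θ_3 = -Pa(2L²-6Lx+3x²+a²)/(6LEI)  [x>a] = -18·(15/2)·(2·10²-6·10·8+3·8²+(15/2)²)/(6·10·20000) = 1143/320000 rad
Load 4 — triangular load w₀=10 kN/m (0→w₀ over full span):
  θ_4 = -w₀(7L⁴-30L²x²+15x⁴)/(360LEI) = -10·(7·10⁴-30·10²·8²+15·8⁴)/(360·10·20000) = 757/90000 rad
Superposition: θ = Σ θ_i = 676801/43200000 rad ≈ 0.015667 rad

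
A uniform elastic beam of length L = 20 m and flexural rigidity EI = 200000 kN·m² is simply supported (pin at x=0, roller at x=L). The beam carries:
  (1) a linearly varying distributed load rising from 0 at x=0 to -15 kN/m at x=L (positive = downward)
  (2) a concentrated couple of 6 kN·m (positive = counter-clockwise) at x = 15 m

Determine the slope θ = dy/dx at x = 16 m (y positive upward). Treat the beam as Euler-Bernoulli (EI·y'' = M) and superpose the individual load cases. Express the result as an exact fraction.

θ(16) = -120151/12000000 rad

Load 1 — triangular load w₀=-15 kN/m (0→w₀ over full span):
  θ_1 = -w₀(7L⁴-30L²x²+15x⁴)/(360LEI) = -(-15)·(7·20⁴-30·20²·16²+15·16⁴)/(360·20·200000) = -757/75000 rad
Load 2 — applied couple M₀=6 kN·m at a=15 m (b=L-a=5):
  θ_2 = (M₀x²/(2L)-M₀(x-a)+C₁)/EI  [x>a] with C₁=M₀(3b²-L²)/(6L)=-65/4 = (6·16²/(2·20)-6·(16-15)+(-65/4))/200000 = 323/4000000 rad
Superposition: θ = Σ θ_i = -120151/12000000 rad ≈ -0.010013 rad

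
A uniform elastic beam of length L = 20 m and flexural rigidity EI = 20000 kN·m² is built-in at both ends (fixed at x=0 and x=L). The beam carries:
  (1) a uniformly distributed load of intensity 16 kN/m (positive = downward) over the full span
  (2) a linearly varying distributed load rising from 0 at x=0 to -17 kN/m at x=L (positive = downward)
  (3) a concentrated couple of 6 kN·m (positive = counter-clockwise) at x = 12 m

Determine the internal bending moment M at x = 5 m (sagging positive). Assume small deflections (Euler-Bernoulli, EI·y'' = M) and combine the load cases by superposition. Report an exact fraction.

Load 1 — uniform load w=16 kN/m over full span:
  M_1 = wLx/2 - wL²/12 - wx²/2 = 16·20·5/2 - 16·20²/12 - 16·5²/2 = 200/3 kN·m
Load 2 — triangular load w₀=-17 kN/m (0→w₀ over full span):
  M_2 = 3w₀Lx/20 - w₀L²/30 - w₀x³/(6L) = 3·(-17)·20·5/20 - (-17)·20²/30 - (-17)·5³/(6·20) = -85/8 kN·m
Load 3 — applied couple M₀=6 kN·m at a=12 m (b=L-a=8):
  M_3 = R_Ax - M_A  [x≤a] with R_A=54/125, M_A=48/25 = (54/125)·5 - (48/25) = 6/25 kN·m
Superposition: M = Σ M_i = 33769/600 kN·m ≈ 56.281667 kN·m

M(5) = 33769/600 kN·m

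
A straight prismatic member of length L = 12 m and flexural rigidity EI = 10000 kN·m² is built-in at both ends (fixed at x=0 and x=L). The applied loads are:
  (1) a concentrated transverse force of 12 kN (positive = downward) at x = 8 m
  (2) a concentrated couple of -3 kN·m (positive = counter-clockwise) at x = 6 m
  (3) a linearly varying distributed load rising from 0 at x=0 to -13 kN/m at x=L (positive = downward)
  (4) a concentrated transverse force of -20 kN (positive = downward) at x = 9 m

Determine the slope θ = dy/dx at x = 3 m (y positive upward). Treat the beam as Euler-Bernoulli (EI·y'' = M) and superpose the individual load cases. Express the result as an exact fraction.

Load 1 — point force P=12 kN at a=8 m (b=L-a=4):
  θ_1 = -Pb²x(2aL-(3a+b)x)/(2L³EI)  [x≤a] = -12·4²·3·(2·8·12-(3·8+4)·3)/(2·12³·10000) = -9/5000 rad
Load 2 — applied couple M₀=-3 kN·m at a=6 m (b=L-a=6):
  θ_2 = (R_Ax²/2 - M_Ax)/EI  [x≤a] with R_A=-3/8, M_A=-3/4 = ((-3/8)·3²/2 - (-3/4)·3)/10000 = 9/160000 rad
Load 3 — triangular load w₀=-13 kN/m (0→w₀ over full span):
  θ_3 = -w₀(2x(L-x)(L-2x)(x+2L)+x²(L-x)²)/(120LEI) = -(-13)·(2·3·(12-3)·(12-2·3)·(3+2·12)+3²·(12-3)²)/(120·12·10000) = 13689/1600000 rad
Load 4 — point force P=-20 kN at a=9 m (b=L-a=3):
  θ_4 = -Pb²x(2aL-(3a+b)x)/(2L³EI)  [x≤a] = -(-20)·3²·3·(2·9·12-(3·9+3)·3)/(2·12³·10000) = 63/32000 rad
Superposition: θ = Σ θ_i = 14049/1600000 rad ≈ 0.008781 rad

θ(3) = 14049/1600000 rad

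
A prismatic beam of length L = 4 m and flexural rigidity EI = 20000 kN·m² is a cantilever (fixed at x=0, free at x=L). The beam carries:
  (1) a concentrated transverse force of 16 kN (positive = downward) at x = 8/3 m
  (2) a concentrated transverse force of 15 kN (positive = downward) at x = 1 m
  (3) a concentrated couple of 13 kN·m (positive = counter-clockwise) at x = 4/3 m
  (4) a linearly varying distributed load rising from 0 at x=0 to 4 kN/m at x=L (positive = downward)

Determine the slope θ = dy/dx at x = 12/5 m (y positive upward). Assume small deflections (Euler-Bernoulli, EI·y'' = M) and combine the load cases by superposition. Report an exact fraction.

θ(12/5) = -285109/75000000 rad

Load 1 — point force P=16 kN at a=8/3 m (b=L-a=4/3):
  θ_1 = -Px(2a-x)/(2EI)  [x≤a] = -16·(12/5)·(2·(8/3)-(12/5))/(2·20000) = -44/15625 rad
Load 2 — point force P=15 kN at a=1 m (b=L-a=3):
  θ_2 = -Pa²/(2EI)  [x>a] = -15·1²/(2·20000) = -3/8000 rad
Load 3 — applied couple M₀=13 kN·m at a=4/3 m (b=L-a=8/3):
  θ_3 = M₀a/EI  [x>a] = 13·(4/3)/20000 = 13/15000 rad
Load 4 — triangular load w₀=4 kN/m (0→w₀ over full span):
  θ_4 = (w₀Lx²/4-w₀L²x/3-w₀x⁴/(24L))/EI = (4·4·(12/5)²/4-4·4²·(12/5)/3-4·(12/5)⁴/(24·4))/20000 = -577/390625 rad
Superposition: θ = Σ θ_i = -285109/75000000 rad ≈ -0.003801 rad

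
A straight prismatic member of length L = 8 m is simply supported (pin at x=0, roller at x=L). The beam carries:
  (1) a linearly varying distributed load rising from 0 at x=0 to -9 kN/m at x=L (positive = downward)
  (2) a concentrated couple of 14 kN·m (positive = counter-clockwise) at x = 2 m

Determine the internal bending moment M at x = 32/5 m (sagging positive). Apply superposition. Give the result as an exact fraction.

Load 1 — triangular load w₀=-9 kN/m (0→w₀ over full span):
  M_1 = w₀Lx/6 - w₀x³/(6L) = (-9)·8·(32/5)/6 - (-9)·(32/5)³/(6·8) = -3456/125 kN·m
Load 2 — applied couple M₀=14 kN·m at a=2 m (b=L-a=6):
  M_2 = M₀x/L - M₀  [x>a] = 14·(32/5)/8 - 14 = -14/5 kN·m
Superposition: M = Σ M_i = -3806/125 kN·m ≈ -30.448000 kN·m

M(32/5) = -3806/125 kN·m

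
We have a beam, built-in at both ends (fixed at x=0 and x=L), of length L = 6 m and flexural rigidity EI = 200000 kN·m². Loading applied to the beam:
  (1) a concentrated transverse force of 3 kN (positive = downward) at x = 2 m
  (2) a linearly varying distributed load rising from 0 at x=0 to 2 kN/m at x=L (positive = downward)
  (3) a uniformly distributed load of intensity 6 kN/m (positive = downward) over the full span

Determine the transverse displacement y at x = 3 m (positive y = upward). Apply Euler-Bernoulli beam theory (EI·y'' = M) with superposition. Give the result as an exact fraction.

y(3) = -209/1600000 m

Load 1 — point force P=3 kN at a=2 m (b=L-a=4):
  y_1 = -Pa²(L-x)²(3bL-(3b+a)(L-x))/(6L³EI)  [x>a] = -3·2²·(6-3)²·(3·4·6-(3·4+2)·(6-3))/(6·6³·200000) = -1/80000 m
Load 2 — triangular load w₀=2 kN/m (0→w₀ over full span):
  y_2 = -w₀x²(L-x)²(x+2L)/(120LEI) = -2·3²·(6-3)²·(3+2·6)/(120·6·200000) = -27/1600000 m
Load 3 — uniform load w=6 kN/m over full span:
  y_3 = -wx²(L-x)²/(24EI) = -6·3²·(6-3)²/(24·200000) = -81/800000 m
Superposition: y = Σ y_i = -209/1600000 m ≈ -0.000131 m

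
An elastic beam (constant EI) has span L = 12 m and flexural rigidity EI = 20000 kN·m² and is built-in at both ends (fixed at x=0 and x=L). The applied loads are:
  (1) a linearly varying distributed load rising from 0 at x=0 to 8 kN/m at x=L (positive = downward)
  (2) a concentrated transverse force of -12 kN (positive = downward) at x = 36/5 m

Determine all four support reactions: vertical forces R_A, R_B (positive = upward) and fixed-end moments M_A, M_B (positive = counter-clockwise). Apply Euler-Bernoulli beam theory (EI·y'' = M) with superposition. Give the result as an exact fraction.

Load 1 — triangular load w₀=8 kN/m (0→w₀ over full span):
  R_A = 3w₀L/20 = 3·8·12/20 = 72/5 kN
  M_A = w₀L²/30 = 8·12²/30 = 192/5 kN·m
  R_B = 7w₀L/20 = 7·8·12/20 = 168/5 kN
  M_B = -w₀L²/20 = -8·12²/20 = -288/5 kN·m
Load 2 — point force P=-12 kN at a=36/5 m (b=L-a=24/5):
  R_A = Pb²(3a+b)/L³ = (-12)·(24/5)²·(3·(36/5)+(24/5))/12³ = -528/125 kN
  M_A = Pab²/L² = (-12)·(36/5)·(24/5)²/12² = -1728/125 kN·m
  R_B = Pa²(a+3b)/L³ = (-12)·(36/5)²·((36/5)+3·(24/5))/12³ = -972/125 kN
  M_B = -Pa²b/L² = -(-12)·(36/5)²·(24/5)/12² = 2592/125 kN·m
Superposition: R_A = 1272/125 kN, M_A = 3072/125 kN·m, R_B = 3228/125 kN, M_B = -4608/125 kN·m

R_A = 1272/125 kN, M_A = 3072/125 kN·m, R_B = 3228/125 kN, M_B = -4608/125 kN·m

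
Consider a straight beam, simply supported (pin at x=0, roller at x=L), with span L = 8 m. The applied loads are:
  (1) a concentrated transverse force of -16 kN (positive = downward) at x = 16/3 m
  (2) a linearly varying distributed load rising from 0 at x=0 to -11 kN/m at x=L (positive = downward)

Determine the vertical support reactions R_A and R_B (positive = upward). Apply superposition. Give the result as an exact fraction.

Load 1 — point force P=-16 kN at a=16/3 m (b=L-a=8/3):
  R_A = Pb/L = (-16)·(8/3)/8 = -16/3 kN
  R_B = Pa/L = (-16)·(16/3)/8 = -32/3 kN
Load 2 — triangular load w₀=-11 kN/m (0→w₀ over full span):
  R_A = w₀L/6 = (-11)·8/6 = -44/3 kN
  R_B = w₀L/3 = (-11)·8/3 = -88/3 kN
Superposition: R_A = -20 kN, R_B = -40 kN

R_A = -20 kN, R_B = -40 kN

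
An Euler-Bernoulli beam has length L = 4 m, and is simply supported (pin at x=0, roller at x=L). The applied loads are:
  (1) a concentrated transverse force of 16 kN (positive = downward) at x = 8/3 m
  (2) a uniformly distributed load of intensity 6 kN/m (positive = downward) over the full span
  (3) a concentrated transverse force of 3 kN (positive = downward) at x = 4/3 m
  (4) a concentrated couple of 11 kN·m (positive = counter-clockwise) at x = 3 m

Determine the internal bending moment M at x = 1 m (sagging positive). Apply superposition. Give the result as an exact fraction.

Load 1 — point force P=16 kN at a=8/3 m (b=L-a=4/3):
  M_1 = Pbx/L  [x≤a] = 16·(4/3)·1/4 = 16/3 kN·m
Load 2 — uniform load w=6 kN/m over full span:
  M_2 = wx(L-x)/2 = 6·1·(4-1)/2 = 9 kN·m
Load 3 — point force P=3 kN at a=4/3 m (b=L-a=8/3):
  M_3 = Pbx/L  [x≤a] = 3·(8/3)·1/4 = 2 kN·m
Load 4 — applied couple M₀=11 kN·m at a=3 m (b=L-a=1):
  M_4 = M₀x/L  [x≤a] = 11·1/4 = 11/4 kN·m
Superposition: M = Σ M_i = 229/12 kN·m ≈ 19.083333 kN·m

M(1) = 229/12 kN·m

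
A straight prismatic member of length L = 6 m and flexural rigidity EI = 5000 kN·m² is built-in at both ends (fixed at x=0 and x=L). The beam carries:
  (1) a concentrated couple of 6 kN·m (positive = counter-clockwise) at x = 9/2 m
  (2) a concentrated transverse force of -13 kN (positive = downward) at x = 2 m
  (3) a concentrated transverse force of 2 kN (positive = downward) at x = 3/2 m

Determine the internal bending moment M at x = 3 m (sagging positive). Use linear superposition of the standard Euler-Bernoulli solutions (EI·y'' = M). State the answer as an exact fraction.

M(3) = -59/24 kN·m

Load 1 — applied couple M₀=6 kN·m at a=9/2 m (b=L-a=3/2):
  M_1 = R_Ax - M_A  [x≤a] with R_A=9/8, M_A=15/8 = (9/8)·3 - (15/8) = 3/2 kN·m
Load 2 — point force P=-13 kN at a=2 m (b=L-a=4):
  M_2 = Pa²(a+3b)(L-x)/L³ - Pa²b/L²  [x>a] = (-13)·2²·(2+3·4)·(6-3)/6³ - (-13)·2²·4/6² = -13/3 kN·m
Load 3 — point force P=2 kN at a=3/2 m (b=L-a=9/2):
  M_3 = Pa²(a+3b)(L-x)/L³ - Pa²b/L²  [x>a] = 2·(3/2)²·((3/2)+3·(9/2))·(6-3)/6³ - 2·(3/2)²·(9/2)/6² = 3/8 kN·m
Superposition: M = Σ M_i = -59/24 kN·m ≈ -2.458333 kN·m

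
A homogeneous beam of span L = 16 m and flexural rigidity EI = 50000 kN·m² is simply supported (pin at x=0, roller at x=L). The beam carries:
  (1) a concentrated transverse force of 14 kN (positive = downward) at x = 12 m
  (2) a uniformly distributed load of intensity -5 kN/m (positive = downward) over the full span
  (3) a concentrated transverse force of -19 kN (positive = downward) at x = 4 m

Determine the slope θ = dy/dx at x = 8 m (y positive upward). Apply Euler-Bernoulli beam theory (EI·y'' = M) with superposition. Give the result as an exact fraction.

θ(8) = -33/25000 rad

Load 1 — point force P=14 kN at a=12 m (b=L-a=4):
  θ_1 = -Pb(L²-b²-3x²)/(6LEI)  [x≤a] = -14·4·(16²-4²-3·8²)/(6·16·50000) = -7/12500 rad
Load 2 — uniform load w=-5 kN/m over full span:
  θ_2 = -w(L³-6Lx²+4x³)/(24EI) = -(-5)·(16³-6·16·8²+4·8³)/(24·50000) = 0 rad
Load 3 — point force P=-19 kN at a=4 m (b=L-a=12):
  θ_3 = -Pa(2L²-6Lx+3x²+a²)/(6LEI)  [x>a] = -(-19)·4·(2·16²-6·16·8+3·8²+4²)/(6·16·50000) = -19/25000 rad
Superposition: θ = Σ θ_i = -33/25000 rad ≈ -0.001320 rad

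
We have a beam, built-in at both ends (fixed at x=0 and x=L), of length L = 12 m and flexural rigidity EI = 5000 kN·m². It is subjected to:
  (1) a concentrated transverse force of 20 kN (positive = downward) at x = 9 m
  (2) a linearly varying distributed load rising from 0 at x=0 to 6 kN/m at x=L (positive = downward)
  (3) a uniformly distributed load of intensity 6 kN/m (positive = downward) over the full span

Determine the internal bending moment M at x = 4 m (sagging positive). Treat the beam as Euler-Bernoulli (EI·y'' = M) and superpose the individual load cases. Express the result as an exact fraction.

Load 1 — point force P=20 kN at a=9 m (b=L-a=3):
  M_1 = Pb²(3a+b)x/L³ - Pab²/L²  [x≤a] = 20·3²·(3·9+3)·4/12³ - 20·9·3²/12² = 5/4 kN·m
Load 2 — triangular load w₀=6 kN/m (0→w₀ over full span):
  M_2 = 3w₀Lx/20 - w₀L²/30 - w₀x³/(6L) = 3·6·12·4/20 - 6·12²/30 - 6·4³/(6·12) = 136/15 kN·m
Load 3 — uniform load w=6 kN/m over full span:
  M_3 = wLx/2 - wL²/12 - wx²/2 = 6·12·4/2 - 6·12²/12 - 6·4²/2 = 24 kN·m
Superposition: M = Σ M_i = 2059/60 kN·m ≈ 34.316667 kN·m

M(4) = 2059/60 kN·m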